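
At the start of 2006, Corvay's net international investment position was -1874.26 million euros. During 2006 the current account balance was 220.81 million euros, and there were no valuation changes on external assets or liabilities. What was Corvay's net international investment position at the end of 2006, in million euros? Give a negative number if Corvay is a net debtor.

With no valuation effects, change in NIIP = current account = 220.81
End-of-year NIIP = -1874.26 + 220.81 = -1653.45

-1653.45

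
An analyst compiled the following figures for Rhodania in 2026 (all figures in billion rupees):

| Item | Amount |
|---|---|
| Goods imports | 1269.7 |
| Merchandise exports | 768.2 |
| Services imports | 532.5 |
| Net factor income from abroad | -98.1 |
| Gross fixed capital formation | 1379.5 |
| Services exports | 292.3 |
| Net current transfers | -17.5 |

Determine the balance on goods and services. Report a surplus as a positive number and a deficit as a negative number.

Goods balance = 768.2 - 1269.7 = -501.5
Services balance = 292.3 - 532.5 = -240.2
Trade balance (goods + services) = -501.5 + (-240.2) = -741.7

-741.7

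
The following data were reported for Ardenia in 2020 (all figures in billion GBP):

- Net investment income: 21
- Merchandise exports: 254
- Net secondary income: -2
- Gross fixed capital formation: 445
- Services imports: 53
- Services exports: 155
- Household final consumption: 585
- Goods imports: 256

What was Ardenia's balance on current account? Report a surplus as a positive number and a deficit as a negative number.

119

Goods balance = 254 - 256 = -2
Services balance = 155 - 53 = 102
Trade balance (goods + services) = -2 + 102 = 100
Net primary income = 21
Net secondary income = -2
Current account = 100 + 21 + (-2) = 119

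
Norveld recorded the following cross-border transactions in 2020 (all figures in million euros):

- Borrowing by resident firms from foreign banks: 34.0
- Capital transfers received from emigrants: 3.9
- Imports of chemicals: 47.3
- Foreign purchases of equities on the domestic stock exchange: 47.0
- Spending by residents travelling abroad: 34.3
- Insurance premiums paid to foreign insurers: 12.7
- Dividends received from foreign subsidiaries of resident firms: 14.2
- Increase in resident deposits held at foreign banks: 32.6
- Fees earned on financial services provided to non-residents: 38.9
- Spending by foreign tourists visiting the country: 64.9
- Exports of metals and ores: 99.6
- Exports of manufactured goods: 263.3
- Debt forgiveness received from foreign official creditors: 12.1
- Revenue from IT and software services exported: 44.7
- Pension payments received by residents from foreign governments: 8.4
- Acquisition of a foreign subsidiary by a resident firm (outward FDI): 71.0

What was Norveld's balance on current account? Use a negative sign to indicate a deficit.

Goods: -47.3 + 263.3 + 99.6 = 315.6
Services: 38.9 + 44.7 - 12.7 + 64.9 - 34.3 = 101.5
Primary income: 14.2
Secondary income: 8.4
Current account = 315.6 + 101.5 + 14.2 + 8.4 = 439.7
(Excluded from the current account — financial account: borrowing by resident firms from foreign banks 34.0, foreign purchases of equities on the domestic stock exchange 47.0, increase in resident deposits held at foreign banks 32.6, acquisition of a foreign subsidiary by a resident firm (outward FDI) 71.0; capital account: capital transfers received from emigrants 3.9, debt forgiveness received from foreign official creditors 12.1.)

439.7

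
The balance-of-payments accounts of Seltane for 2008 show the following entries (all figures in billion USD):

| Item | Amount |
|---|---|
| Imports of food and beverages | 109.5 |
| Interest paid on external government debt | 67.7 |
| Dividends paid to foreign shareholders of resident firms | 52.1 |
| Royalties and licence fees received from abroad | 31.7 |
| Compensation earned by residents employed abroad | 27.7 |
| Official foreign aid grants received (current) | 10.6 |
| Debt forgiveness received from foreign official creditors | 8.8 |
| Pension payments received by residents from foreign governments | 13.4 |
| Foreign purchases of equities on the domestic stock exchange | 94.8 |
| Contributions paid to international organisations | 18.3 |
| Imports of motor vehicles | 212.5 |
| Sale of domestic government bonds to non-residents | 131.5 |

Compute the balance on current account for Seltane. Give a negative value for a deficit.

-376.7

Goods: -212.5 - 109.5 = -322.0
Services: 31.7
Primary income: -52.1 - 67.7 + 27.7 = -92.1
Secondary income: 10.6 - 18.3 + 13.4 = 5.7
Current account = (-322.0) + 31.7 + (-92.1) + 5.7 = -376.7
(Excluded from the current account — capital account: debt forgiveness received from foreign official creditors 8.8; financial account: foreign purchases of equities on the domestic stock exchange 94.8, sale of domestic government bonds to non-residents 131.5.)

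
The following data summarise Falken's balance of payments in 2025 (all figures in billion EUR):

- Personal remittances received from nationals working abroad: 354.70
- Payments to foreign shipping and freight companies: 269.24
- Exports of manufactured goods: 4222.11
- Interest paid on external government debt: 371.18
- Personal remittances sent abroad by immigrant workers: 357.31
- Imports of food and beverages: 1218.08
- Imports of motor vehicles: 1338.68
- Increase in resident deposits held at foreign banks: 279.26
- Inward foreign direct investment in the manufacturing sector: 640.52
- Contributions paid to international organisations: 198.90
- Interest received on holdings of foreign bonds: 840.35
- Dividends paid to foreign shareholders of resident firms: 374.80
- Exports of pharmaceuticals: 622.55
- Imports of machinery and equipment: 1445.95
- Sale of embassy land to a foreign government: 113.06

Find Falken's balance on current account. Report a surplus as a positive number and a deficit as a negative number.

465.57

Goods: -1338.68 + 622.55 - 1445.95 + 4222.11 - 1218.08 = 841.95
Services: -269.24
Primary income: -371.18 + 840.35 - 374.80 = 94.37
Secondary income: 354.70 - 198.90 - 357.31 = -201.51
Current account = 841.95 + (-269.24) + 94.37 + (-201.51) = 465.57
(Excluded from the current account — financial account: increase in resident deposits held at foreign banks 279.26, inward foreign direct investment in the manufacturing sector 640.52; capital account: sale of embassy land to a foreign government 113.06.)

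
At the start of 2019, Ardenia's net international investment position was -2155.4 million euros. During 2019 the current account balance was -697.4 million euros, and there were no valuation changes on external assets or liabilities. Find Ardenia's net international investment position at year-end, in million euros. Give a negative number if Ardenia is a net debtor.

-2852.8

With no valuation effects, change in NIIP = current account = -697.4
End-of-year NIIP = -2155.4 + (-697.4) = -2852.8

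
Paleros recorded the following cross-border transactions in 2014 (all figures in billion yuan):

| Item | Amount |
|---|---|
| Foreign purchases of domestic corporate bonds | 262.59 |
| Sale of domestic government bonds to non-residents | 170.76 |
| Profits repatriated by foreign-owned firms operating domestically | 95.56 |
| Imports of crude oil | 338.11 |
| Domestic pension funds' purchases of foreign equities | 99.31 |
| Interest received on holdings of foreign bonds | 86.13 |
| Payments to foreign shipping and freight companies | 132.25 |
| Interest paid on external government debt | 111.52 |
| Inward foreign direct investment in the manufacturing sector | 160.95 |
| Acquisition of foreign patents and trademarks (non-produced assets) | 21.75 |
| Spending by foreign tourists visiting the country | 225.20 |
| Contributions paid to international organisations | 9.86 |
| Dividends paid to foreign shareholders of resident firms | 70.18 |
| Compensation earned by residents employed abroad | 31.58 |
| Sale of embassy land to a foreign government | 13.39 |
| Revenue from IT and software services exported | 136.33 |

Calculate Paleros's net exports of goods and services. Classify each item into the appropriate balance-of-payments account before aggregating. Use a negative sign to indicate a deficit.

-108.83

Goods: -338.11
Services: 225.20 - 132.25 + 136.33 = 229.28
Trade balance = -338.11 + 229.28 = -108.83
(Excluded from the trade balance — financial account: foreign purchases of domestic corporate bonds 262.59, sale of domestic government bonds to non-residents 170.76, domestic pension funds' purchases of foreign equities 99.31, inward foreign direct investment in the manufacturing sector 160.95; primary income: profits repatriated by foreign-owned firms operating domestically 95.56, interest received on holdings of foreign bonds 86.13, interest paid on external government debt 111.52, dividends paid to foreign shareholders of resident firms 70.18, compensation earned by residents employed abroad 31.58; capital account: acquisition of foreign patents and trademarks (non-produced assets) 21.75, sale of embassy land to a foreign government 13.39; secondary income: contributions paid to international organisations 9.86.)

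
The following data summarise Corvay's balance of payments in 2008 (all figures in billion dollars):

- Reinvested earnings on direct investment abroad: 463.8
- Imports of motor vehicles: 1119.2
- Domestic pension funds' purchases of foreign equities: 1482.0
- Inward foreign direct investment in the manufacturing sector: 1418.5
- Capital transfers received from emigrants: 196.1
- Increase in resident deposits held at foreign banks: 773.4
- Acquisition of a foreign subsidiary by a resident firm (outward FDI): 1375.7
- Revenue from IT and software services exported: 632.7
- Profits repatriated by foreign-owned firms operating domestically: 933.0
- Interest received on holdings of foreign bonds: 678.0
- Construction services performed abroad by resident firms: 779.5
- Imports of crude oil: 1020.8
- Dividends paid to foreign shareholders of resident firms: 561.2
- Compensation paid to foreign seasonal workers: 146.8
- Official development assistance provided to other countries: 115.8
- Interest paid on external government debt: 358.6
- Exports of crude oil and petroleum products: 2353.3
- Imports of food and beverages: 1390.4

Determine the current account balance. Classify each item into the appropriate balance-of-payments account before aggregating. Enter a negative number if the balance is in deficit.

Goods: -1390.4 - 1119.2 + 2353.3 - 1020.8 = -1177.1
Services: 779.5 + 632.7 = 1412.2
Primary income: -146.8 - 358.6 - 933.0 - 561.2 + 463.8 + 678.0 = -857.8
Secondary income: -115.8
Current account = (-1177.1) + 1412.2 + (-857.8) + (-115.8) = -738.5
(Excluded from the current account — financial account: domestic pension funds' purchases of foreign equities 1482.0, inward foreign direct investment in the manufacturing sector 1418.5, increase in resident deposits held at foreign banks 773.4, acquisition of a foreign subsidiary by a resident firm (outward FDI) 1375.7; capital account: capital transfers received from emigrants 196.1.)

-738.5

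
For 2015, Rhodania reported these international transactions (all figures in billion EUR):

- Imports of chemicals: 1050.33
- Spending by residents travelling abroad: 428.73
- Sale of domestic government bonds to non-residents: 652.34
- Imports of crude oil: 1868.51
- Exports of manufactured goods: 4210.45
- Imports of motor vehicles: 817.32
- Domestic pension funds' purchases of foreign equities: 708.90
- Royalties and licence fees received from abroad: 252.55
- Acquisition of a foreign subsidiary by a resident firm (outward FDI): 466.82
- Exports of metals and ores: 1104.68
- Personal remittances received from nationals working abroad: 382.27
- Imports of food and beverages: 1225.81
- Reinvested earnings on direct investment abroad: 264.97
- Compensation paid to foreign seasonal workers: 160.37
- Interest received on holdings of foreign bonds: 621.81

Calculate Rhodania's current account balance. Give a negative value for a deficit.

1285.66

Goods: 4210.45 - 1868.51 + 1104.68 - 817.32 - 1050.33 - 1225.81 = 353.16
Services: -428.73 + 252.55 = -176.18
Primary income: 621.81 + 264.97 - 160.37 = 726.41
Secondary income: 382.27
Current account = 353.16 + (-176.18) + 726.41 + 382.27 = 1285.66
(Excluded from the current account — financial account: sale of domestic government bonds to non-residents 652.34, domestic pension funds' purchases of foreign equities 708.90, acquisition of a foreign subsidiary by a resident firm (outward FDI) 466.82.)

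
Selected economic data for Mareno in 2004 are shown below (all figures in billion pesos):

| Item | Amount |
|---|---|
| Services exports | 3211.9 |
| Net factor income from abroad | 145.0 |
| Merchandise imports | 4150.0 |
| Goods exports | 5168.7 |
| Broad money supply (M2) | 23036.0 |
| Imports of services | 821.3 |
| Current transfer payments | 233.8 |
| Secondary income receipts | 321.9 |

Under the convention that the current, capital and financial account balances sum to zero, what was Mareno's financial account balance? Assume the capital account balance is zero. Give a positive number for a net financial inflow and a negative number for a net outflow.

Goods balance = 5168.7 - 4150.0 = 1018.7
Services balance = 3211.9 - 821.3 = 2390.6
Trade balance (goods + services) = 1018.7 + 2390.6 = 3409.3
Net primary income = 145.0
Net secondary income = 321.9 - 233.8 = 88.1
Current account = 3409.3 + 145.0 + 88.1 = 3642.4
Financial account = -(3642.4) = -3642.4

-3642.4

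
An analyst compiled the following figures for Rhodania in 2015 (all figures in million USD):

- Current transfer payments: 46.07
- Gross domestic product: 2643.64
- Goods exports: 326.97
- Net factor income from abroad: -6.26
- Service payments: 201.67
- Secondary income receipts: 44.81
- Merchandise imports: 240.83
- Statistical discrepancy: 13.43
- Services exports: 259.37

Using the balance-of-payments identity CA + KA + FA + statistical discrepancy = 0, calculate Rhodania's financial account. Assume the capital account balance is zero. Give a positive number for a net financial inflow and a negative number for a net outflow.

-149.75

Goods balance = 326.97 - 240.83 = 86.14
Services balance = 259.37 - 201.67 = 57.70
Trade balance (goods + services) = 86.14 + 57.70 = 143.84
Net primary income = -6.26
Net secondary income = 44.81 - 46.07 = -1.26
Current account = 143.84 + (-6.26) + (-1.26) = 136.32
Financial account = -(136.32 + 13.43) = -149.75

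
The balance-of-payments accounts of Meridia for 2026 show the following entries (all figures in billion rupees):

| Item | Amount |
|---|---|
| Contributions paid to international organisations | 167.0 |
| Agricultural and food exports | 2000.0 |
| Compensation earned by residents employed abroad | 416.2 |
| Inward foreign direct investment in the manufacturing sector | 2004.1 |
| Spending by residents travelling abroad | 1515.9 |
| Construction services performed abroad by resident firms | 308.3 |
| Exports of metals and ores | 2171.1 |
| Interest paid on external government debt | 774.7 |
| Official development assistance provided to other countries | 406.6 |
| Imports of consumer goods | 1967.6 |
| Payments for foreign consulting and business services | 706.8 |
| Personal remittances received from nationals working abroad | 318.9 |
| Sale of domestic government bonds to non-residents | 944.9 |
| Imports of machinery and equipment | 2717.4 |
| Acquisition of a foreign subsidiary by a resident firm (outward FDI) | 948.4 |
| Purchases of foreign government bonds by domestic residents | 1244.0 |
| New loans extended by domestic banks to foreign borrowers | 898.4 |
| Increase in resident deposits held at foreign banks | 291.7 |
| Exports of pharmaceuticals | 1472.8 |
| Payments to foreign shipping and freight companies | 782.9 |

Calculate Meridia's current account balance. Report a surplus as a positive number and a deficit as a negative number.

Goods: -2717.4 + 1472.8 + 2000.0 + 2171.1 - 1967.6 = 958.9
Services: -1515.9 - 782.9 - 706.8 + 308.3 = -2697.3
Primary income: -774.7 + 416.2 = -358.5
Secondary income: -167.0 - 406.6 + 318.9 = -254.7
Current account = 958.9 + (-2697.3) + (-358.5) + (-254.7) = -2351.6
(Excluded from the current account — financial account: inward foreign direct investment in the manufacturing sector 2004.1, sale of domestic government bonds to non-residents 944.9, acquisition of a foreign subsidiary by a resident firm (outward FDI) 948.4, purchases of foreign government bonds by domestic residents 1244.0, new loans extended by domestic banks to foreign borrowers 898.4, increase in resident deposits held at foreign banks 291.7.)

-2351.6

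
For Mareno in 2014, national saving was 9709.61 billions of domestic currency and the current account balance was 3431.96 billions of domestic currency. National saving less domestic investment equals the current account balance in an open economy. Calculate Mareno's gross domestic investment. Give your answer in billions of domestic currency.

6277.65

S - I = CA (net lending to the rest of the world).
I = S - CA = 9709.61 - 3431.96 = 6277.65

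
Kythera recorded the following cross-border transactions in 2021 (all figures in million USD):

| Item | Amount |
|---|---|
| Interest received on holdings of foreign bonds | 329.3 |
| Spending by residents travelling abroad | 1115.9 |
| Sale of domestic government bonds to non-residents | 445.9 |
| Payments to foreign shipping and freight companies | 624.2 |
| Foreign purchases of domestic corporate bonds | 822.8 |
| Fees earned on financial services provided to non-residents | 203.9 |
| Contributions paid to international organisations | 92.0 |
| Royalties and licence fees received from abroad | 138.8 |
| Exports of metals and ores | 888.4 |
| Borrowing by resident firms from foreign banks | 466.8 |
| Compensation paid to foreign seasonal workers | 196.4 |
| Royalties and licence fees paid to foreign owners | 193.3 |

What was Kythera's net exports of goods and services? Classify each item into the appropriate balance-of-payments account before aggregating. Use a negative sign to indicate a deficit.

-702.3

Goods: 888.4
Services: -624.2 + 138.8 + 203.9 - 1115.9 - 193.3 = -1590.7
Trade balance = 888.4 + (-1590.7) = -702.3
(Excluded from the trade balance — primary income: interest received on holdings of foreign bonds 329.3, compensation paid to foreign seasonal workers 196.4; financial account: sale of domestic government bonds to non-residents 445.9, foreign purchases of domestic corporate bonds 822.8, borrowing by resident firms from foreign banks 466.8; secondary income: contributions paid to international organisations 92.0.)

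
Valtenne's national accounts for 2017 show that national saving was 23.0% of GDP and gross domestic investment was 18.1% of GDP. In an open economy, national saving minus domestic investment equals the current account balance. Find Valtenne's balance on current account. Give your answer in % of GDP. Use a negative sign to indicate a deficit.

S - I = CA (net lending to the rest of the world).
CA = S - I = 23.0 - 18.1 = 4.9

4.9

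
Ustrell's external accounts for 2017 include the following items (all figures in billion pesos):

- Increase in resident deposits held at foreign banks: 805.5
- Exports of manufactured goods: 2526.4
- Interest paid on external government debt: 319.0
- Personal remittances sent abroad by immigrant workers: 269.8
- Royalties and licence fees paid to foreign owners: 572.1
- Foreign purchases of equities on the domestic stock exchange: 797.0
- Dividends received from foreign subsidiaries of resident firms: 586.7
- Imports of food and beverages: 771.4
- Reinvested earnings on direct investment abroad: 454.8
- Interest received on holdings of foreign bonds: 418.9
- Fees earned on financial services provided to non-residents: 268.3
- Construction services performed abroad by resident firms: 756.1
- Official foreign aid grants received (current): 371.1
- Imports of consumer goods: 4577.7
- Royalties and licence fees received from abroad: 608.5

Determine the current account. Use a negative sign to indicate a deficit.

Goods: 2526.4 - 771.4 - 4577.7 = -2822.7
Services: 756.1 + 608.5 - 572.1 + 268.3 = 1060.8
Primary income: 454.8 - 319.0 + 586.7 + 418.9 = 1141.4
Secondary income: -269.8 + 371.1 = 101.3
Current account = (-2822.7) + 1060.8 + 1141.4 + 101.3 = -519.2
(Excluded from the current account — financial account: increase in resident deposits held at foreign banks 805.5, foreign purchases of equities on the domestic stock exchange 797.0.)

-519.2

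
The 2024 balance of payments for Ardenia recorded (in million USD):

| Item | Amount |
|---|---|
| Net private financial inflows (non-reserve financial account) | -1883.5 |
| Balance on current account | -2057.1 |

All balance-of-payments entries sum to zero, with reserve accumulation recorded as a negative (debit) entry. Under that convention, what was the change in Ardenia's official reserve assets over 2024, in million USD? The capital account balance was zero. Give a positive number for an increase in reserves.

Official reserve transactions balance = -((-2057.1) + (-1883.5)) = 3940.6
An accumulation of reserves is recorded as a debit (negative entry), so the change in the stock of reserves is the negative of that balance.
Change in official reserves = -(3940.6) = -3940.6

-3940.6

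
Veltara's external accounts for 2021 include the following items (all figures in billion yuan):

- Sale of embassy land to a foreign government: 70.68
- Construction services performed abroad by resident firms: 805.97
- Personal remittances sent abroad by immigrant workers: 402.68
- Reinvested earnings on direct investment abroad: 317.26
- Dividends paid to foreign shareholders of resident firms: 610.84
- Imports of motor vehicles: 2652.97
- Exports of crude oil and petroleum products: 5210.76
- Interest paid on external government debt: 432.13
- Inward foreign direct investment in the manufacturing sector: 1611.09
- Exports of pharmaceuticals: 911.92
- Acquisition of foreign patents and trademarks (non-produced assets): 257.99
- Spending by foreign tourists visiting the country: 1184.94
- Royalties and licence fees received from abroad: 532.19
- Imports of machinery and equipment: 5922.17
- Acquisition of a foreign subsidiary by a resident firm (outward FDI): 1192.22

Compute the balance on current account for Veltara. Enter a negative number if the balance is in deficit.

-1057.75

Goods: 5210.76 - 2652.97 + 911.92 - 5922.17 = -2452.46
Services: 1184.94 + 805.97 + 532.19 = 2523.10
Primary income: -610.84 + 317.26 - 432.13 = -725.71
Secondary income: -402.68
Current account = (-2452.46) + 2523.10 + (-725.71) + (-402.68) = -1057.75
(Excluded from the current account — capital account: sale of embassy land to a foreign government 70.68, acquisition of foreign patents and trademarks (non-produced assets) 257.99; financial account: inward foreign direct investment in the manufacturing sector 1611.09, acquisition of a foreign subsidiary by a resident firm (outward FDI) 1192.22.)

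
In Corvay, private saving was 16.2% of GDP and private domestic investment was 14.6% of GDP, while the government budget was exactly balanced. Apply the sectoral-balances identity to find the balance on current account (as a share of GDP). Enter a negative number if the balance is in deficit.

1.6

By the sectoral-balances identity, CA = (S_private - I) + (T - G).
Private balance = 16.2 - 14.6 = 1.6
Government balance (T - G) = 0
CA = 1.6 + 0.0 = 1.6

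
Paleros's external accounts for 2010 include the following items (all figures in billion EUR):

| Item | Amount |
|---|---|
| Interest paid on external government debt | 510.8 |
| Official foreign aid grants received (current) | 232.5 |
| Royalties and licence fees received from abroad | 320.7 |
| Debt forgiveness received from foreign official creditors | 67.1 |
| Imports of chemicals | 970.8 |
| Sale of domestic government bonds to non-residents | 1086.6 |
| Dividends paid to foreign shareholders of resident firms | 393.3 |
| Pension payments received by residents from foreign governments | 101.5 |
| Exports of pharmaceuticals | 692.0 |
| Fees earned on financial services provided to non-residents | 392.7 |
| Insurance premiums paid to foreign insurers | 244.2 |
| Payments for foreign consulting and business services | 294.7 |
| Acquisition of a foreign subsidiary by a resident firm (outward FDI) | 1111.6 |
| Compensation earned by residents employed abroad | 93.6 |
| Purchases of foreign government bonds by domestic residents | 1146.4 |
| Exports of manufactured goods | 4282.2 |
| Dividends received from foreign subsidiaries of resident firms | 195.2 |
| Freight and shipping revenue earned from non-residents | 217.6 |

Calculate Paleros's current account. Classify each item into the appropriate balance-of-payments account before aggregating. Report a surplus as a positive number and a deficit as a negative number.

4114.2

Goods: 692.0 + 4282.2 - 970.8 = 4003.4
Services: 320.7 + 217.6 - 244.2 - 294.7 + 392.7 = 392.1
Primary income: -510.8 - 393.3 + 195.2 + 93.6 = -615.3
Secondary income: 232.5 + 101.5 = 334.0
Current account = 4003.4 + 392.1 + (-615.3) + 334.0 = 4114.2
(Excluded from the current account — capital account: debt forgiveness received from foreign official creditors 67.1; financial account: sale of domestic government bonds to non-residents 1086.6, acquisition of a foreign subsidiary by a resident firm (outward FDI) 1111.6, purchases of foreign government bonds by domestic residents 1146.4.)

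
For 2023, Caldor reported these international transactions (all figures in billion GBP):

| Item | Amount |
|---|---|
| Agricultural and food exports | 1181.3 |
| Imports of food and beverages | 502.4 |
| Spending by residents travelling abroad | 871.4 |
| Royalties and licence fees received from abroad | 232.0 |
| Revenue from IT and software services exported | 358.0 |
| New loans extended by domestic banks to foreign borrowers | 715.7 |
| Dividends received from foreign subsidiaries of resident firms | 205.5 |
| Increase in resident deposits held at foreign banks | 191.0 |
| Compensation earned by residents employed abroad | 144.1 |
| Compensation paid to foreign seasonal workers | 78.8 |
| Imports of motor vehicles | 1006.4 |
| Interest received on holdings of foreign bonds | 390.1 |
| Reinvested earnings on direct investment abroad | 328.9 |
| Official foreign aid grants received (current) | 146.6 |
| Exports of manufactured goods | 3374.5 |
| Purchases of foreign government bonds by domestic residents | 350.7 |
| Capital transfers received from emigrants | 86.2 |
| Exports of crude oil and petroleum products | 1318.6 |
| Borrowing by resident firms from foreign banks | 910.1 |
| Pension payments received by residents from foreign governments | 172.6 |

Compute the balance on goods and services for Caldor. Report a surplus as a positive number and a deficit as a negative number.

Goods: -1006.4 + 3374.5 - 502.4 + 1181.3 + 1318.6 = 4365.6
Services: -871.4 + 358.0 + 232.0 = -281.4
Trade balance = 4365.6 + (-281.4) = 4084.2
(Excluded from the trade balance — financial account: new loans extended by domestic banks to foreign borrowers 715.7, increase in resident deposits held at foreign banks 191.0, purchases of foreign government bonds by domestic residents 350.7, borrowing by resident firms from foreign banks 910.1; primary income: dividends received from foreign subsidiaries of resident firms 205.5, compensation earned by residents employed abroad 144.1, compensation paid to foreign seasonal workers 78.8, interest received on holdings of foreign bonds 390.1, reinvested earnings on direct investment abroad 328.9; secondary income: official foreign aid grants received (current) 146.6, pension payments received by residents from foreign governments 172.6; capital account: capital transfers received from emigrants 86.2.)

4084.2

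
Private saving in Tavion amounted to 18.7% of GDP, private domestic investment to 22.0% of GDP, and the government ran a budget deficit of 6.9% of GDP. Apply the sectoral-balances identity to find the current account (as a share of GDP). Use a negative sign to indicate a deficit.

By the sectoral-balances identity, CA = (S_private - I) + (T - G).
Private balance = 18.7 - 22.0 = -3.3
Government balance (T - G) = -6.9
CA = -3.3 + (-6.9) = -10.2

-10.2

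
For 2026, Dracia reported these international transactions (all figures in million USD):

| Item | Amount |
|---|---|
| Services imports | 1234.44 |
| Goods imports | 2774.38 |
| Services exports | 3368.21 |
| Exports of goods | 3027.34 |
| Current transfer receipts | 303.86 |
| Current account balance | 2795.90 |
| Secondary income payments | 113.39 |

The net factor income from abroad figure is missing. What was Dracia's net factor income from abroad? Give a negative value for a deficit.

218.70

Current account = goods balance + services balance + net primary income + net secondary income
Sum of the known components = 2577.20
Net factor income from abroad = CA - (known components) = 2795.90 - 2577.20 = 218.70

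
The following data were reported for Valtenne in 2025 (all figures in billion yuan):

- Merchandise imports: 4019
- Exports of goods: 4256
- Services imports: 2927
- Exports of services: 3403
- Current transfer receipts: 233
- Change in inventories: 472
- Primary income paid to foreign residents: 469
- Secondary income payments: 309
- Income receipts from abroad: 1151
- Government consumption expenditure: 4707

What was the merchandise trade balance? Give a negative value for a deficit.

237

Goods balance = 4256 - 4019 = 237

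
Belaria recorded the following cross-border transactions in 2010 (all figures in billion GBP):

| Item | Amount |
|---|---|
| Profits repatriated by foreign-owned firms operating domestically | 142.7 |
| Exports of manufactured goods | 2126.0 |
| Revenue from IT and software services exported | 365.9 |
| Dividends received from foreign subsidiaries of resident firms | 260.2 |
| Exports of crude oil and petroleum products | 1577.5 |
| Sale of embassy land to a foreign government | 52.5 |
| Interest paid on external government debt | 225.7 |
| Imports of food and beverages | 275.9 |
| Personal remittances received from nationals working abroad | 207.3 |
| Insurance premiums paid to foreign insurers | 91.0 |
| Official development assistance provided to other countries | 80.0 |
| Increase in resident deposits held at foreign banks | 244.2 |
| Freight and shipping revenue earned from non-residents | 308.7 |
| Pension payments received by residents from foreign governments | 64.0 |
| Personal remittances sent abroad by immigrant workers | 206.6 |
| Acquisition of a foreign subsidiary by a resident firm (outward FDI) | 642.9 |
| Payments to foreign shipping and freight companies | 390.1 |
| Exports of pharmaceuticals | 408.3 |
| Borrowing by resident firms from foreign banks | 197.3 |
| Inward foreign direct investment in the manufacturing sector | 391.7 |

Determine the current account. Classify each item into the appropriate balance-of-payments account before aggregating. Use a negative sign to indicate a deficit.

Goods: 408.3 + 1577.5 + 2126.0 - 275.9 = 3835.9
Services: 308.7 + 365.9 - 390.1 - 91.0 = 193.5
Primary income: 260.2 - 142.7 - 225.7 = -108.2
Secondary income: -206.6 + 64.0 - 80.0 + 207.3 = -15.3
Current account = 3835.9 + 193.5 + (-108.2) + (-15.3) = 3905.9
(Excluded from the current account — capital account: sale of embassy land to a foreign government 52.5; financial account: increase in resident deposits held at foreign banks 244.2, acquisition of a foreign subsidiary by a resident firm (outward FDI) 642.9, borrowing by resident firms from foreign banks 197.3, inward foreign direct investment in the manufacturing sector 391.7.)

3905.9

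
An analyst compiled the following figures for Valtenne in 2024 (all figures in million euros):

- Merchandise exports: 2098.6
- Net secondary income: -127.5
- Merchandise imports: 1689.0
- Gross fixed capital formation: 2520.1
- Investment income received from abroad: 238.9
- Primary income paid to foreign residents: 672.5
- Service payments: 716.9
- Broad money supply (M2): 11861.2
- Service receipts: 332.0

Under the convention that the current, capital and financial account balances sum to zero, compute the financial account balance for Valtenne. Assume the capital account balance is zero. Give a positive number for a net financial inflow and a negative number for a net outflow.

536.4

Goods balance = 2098.6 - 1689.0 = 409.6
Services balance = 332.0 - 716.9 = -384.9
Trade balance (goods + services) = 409.6 + (-384.9) = 24.7
Net primary income = 238.9 - 672.5 = -433.6
Net secondary income = -127.5
Current account = 24.7 + (-433.6) + (-127.5) = -536.4
Financial account = -(-536.4) = 536.4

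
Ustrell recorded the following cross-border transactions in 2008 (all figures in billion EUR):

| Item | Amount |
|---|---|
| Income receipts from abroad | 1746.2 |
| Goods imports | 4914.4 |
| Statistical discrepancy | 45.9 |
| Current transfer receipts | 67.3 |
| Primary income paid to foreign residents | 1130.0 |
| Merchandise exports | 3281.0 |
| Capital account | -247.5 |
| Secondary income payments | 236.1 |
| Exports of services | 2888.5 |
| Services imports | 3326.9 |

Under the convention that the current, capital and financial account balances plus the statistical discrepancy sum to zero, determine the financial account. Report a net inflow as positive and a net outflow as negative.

1826.0

Goods balance = 3281.0 - 4914.4 = -1633.4
Services balance = 2888.5 - 3326.9 = -438.4
Trade balance (goods + services) = -1633.4 + (-438.4) = -2071.8
Net primary income = 1746.2 - 1130.0 = 616.2
Net secondary income = 67.3 - 236.1 = -168.8
Current account = -2071.8 + 616.2 + (-168.8) = -1624.4
Financial account = -(-1624.4 + (-247.5) + 45.9) = 1826.0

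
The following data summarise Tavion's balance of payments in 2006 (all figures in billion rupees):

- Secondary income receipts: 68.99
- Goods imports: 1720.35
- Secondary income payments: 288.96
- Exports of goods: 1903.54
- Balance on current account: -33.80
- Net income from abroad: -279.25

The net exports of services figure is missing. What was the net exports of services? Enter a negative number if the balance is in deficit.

282.23

Current account = goods balance + services balance + net primary income + net secondary income
Sum of the known components = -316.03
Net exports of services = CA - (known components) = -33.80 - (-316.03) = 282.23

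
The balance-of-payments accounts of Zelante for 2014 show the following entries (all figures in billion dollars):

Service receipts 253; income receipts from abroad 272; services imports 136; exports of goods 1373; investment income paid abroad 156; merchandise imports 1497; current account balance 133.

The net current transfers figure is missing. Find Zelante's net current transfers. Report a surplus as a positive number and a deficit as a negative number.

24

Current account = goods balance + services balance + net primary income + net secondary income
Sum of the known components = 109
Net current transfers = CA - (known components) = 133 - 109 = 24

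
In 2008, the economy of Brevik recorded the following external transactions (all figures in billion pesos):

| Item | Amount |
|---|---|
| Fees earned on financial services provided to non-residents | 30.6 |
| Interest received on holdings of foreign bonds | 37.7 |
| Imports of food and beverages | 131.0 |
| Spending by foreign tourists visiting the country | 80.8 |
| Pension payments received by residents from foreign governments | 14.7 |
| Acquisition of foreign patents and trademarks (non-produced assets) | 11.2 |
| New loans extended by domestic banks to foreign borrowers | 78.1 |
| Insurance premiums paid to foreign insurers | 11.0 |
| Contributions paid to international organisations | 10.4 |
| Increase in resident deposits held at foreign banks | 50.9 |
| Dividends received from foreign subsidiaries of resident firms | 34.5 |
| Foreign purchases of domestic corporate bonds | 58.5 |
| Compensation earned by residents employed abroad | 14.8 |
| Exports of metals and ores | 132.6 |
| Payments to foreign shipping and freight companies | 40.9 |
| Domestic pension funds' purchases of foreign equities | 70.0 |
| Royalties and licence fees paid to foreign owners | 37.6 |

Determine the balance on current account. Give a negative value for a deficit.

114.8

Goods: -131.0 + 132.6 = 1.6
Services: 80.8 - 11.0 + 30.6 - 37.6 - 40.9 = 21.9
Primary income: 14.8 + 34.5 + 37.7 = 87.0
Secondary income: 14.7 - 10.4 = 4.3
Current account = 1.6 + 21.9 + 87.0 + 4.3 = 114.8
(Excluded from the current account — capital account: acquisition of foreign patents and trademarks (non-produced assets) 11.2; financial account: new loans extended by domestic banks to foreign borrowers 78.1, increase in resident deposits held at foreign banks 50.9, foreign purchases of domestic corporate bonds 58.5, domestic pension funds' purchases of foreign equities 70.0.)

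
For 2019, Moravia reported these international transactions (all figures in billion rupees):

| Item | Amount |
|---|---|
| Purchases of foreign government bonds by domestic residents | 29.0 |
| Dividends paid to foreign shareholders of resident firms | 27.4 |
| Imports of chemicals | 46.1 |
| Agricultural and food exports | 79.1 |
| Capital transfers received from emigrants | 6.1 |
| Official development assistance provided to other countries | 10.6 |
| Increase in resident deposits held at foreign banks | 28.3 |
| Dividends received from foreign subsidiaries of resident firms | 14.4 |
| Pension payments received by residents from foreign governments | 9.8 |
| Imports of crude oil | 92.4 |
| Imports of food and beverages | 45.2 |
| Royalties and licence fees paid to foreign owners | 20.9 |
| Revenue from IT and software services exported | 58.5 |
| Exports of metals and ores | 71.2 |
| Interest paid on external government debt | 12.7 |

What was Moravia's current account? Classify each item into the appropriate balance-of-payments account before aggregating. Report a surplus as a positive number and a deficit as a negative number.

-22.3

Goods: 79.1 - 92.4 - 46.1 + 71.2 - 45.2 = -33.4
Services: -20.9 + 58.5 = 37.6
Primary income: -12.7 - 27.4 + 14.4 = -25.7
Secondary income: -10.6 + 9.8 = -0.8
Current account = (-33.4) + 37.6 + (-25.7) + (-0.8) = -22.3
(Excluded from the current account — financial account: purchases of foreign government bonds by domestic residents 29.0, increase in resident deposits held at foreign banks 28.3; capital account: capital transfers received from emigrants 6.1.)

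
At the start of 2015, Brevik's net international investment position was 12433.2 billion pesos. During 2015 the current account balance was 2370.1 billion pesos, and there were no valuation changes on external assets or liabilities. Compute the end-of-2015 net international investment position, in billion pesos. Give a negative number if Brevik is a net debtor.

With no valuation effects, change in NIIP = current account = 2370.1
End-of-year NIIP = 12433.2 + 2370.1 = 14803.3

14803.3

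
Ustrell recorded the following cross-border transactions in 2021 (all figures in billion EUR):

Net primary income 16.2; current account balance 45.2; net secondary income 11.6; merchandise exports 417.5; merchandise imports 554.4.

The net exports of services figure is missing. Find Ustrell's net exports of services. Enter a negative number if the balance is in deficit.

154.3

Current account = goods balance + services balance + net primary income + net secondary income
Sum of the known components = -109.1
Net exports of services = CA - (known components) = 45.2 - (-109.1) = 154.3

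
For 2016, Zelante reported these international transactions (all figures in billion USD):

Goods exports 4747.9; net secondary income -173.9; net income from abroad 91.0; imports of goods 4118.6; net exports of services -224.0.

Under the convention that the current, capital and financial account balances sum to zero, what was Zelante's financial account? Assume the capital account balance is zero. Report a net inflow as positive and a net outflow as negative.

-322.4

Goods balance = 4747.9 - 4118.6 = 629.3
Services balance = -224.0
Trade balance (goods + services) = 629.3 + (-224.0) = 405.3
Net primary income = 91.0
Net secondary income = -173.9
Current account = 405.3 + 91.0 + (-173.9) = 322.4
Financial account = -(322.4) = -322.4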